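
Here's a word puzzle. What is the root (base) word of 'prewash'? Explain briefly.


Remove prefix 'pre' from 'prewash' to get root 'wash'.

wash


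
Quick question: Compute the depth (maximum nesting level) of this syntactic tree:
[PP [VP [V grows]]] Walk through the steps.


Count bracket nesting levels:
'[' at pos 0: depth = 1
'[' at pos 4: depth = 2
'[' at pos 8: depth = 3
Maximum depth reached: 3

3


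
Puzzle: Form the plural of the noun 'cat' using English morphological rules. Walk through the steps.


Apply rule: Add -s. 'cat' becomes 'cats'.

cats


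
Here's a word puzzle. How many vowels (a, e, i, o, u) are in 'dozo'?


Vowels in 'dozo': o, o = 2 vowels.

2


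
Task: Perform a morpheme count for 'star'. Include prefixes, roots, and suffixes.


Decomposition: star (free morpheme) = 1 morpheme(s)

1 morphemes


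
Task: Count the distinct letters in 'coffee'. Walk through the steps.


Unique letters in 'coffee': {c, e, f, o} = 4 distinct letters.

4


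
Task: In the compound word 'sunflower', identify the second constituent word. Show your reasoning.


Split 'sunflower' into 'sun' + 'flower'. The second part is 'flower'.

flower


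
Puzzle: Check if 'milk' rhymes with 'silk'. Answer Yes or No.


Rime (stressed vowel + following sounds) of 'milk': -ilk = /ɪlk/
Rime of 'silk': -ilk = /ɪlk/
/ɪlk/ and /ɪlk/ are the same ending sound, so the words rhyme.

Yes


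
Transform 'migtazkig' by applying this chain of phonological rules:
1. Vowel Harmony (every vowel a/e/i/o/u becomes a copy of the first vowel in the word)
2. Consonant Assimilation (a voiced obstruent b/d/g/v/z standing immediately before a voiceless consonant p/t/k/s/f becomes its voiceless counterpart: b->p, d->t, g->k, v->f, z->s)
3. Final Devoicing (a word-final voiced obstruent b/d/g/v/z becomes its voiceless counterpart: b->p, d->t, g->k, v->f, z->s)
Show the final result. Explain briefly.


Starting form: 'migtazkig'
Rule 1: Vowel Harmony: all vowels become 'i' (matching first vowel). 'migtazkig' -> 'migtizkig'
Rule 2: Consonant Assimilation: voiced obstruent before voiceless consonant becomes voiceless ('gt' -> 'kt', 'zk' -> 'sk'). 'migtizkig' -> 'miktiskig'
Rule 3: Final Devoicing: word-final voiced obstruent 'g' becomes voiceless 'k'. 'miktiskig' -> 'miktiskik'
Final form: 'miktiskik'

miktiskik


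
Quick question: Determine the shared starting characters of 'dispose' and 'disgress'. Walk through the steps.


Compare from the start: 3 characters match: 'dis'. Mismatch at position 4: 'p' vs 'g'.

dis


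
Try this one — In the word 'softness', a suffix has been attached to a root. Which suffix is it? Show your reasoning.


The word 'softness' = 'soft' (root) + '-ness' (suffix). The suffix is '-ness'.

ness


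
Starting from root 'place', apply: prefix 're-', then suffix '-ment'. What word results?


Step 1: Add prefix 're-' to 'place' = 'replace'
Step 2: Add suffix '-ment' to 'replace' = 'replacement'

replacement


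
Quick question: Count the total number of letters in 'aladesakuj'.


Spell out 'aladesakuj' and number each letter: a(1), l(2), a(3), d(4), e(5), s(6), a(7), k(8), u(9), j(10). Total: 10 letters.

10


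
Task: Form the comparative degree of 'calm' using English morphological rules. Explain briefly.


Apply comparative formation (add -er): 'calm' -> 'calmer'.

calmer


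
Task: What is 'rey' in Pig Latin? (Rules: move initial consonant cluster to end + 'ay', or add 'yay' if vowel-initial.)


'rey': move consonant cluster 'r' to end and add 'ay': 'eyray'.

eyray


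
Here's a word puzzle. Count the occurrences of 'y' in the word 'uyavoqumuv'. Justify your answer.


Letter 'y' in 'uyavoqumuv': found at position(s) 2 = 1 occurrence(s).

1


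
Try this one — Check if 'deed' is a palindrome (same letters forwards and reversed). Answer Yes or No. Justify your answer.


Forward: 'deed'
Reversed: 'deed'
They are identical.

Yes


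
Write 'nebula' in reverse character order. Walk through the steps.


Reverse 'nebula' character by character: 'aluben'.

aluben


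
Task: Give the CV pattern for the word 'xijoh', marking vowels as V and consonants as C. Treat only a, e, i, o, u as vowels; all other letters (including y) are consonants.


Letter mapping: x = C, i = V, j = C, o = V, h = C.

CVCVC


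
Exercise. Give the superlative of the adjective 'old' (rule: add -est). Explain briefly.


Apply superlative formation (add -est): 'old' -> 'oldest'.

oldest


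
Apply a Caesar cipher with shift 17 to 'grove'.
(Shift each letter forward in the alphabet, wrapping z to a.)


Shift each letter by 17: g -> x, r -> i, o -> f, v -> m, e -> v. Result: 'xifmv'.

xifmv


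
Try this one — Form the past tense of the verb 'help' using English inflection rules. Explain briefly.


Apply rule: Add -ed. 'help' becomes 'helped'.

helped


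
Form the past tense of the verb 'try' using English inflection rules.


Apply rule: Change -y to -ied. 'try' becomes 'tried'.

tried


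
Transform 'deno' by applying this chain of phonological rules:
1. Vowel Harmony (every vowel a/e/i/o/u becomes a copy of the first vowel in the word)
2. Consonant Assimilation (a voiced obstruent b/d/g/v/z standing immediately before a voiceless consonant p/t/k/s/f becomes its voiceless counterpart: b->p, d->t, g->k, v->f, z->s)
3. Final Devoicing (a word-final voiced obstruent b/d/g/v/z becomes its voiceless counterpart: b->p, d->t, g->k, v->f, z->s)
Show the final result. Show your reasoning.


Starting form: 'deno'
Rule 1: Vowel Harmony: all vowels become 'e' (matching first vowel). 'deno' -> 'dene'
Rule 2: Consonant Assimilation: no voiced obstruent (b/d/g/v/z) stands immediately before a voiceless consonant (p/t/k/s/f). No change.
Rule 3: Final Devoicing: the word ends in the vowel 'e', not a consonant. No change.
Final form: 'dene'

dene


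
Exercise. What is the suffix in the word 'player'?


The word 'player' = 'play' (root) + '-er' (suffix). The suffix is '-er'.

er


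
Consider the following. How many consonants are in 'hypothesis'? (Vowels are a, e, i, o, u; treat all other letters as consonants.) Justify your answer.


Consonants in 'hypothesis': h, y, p, t, h, s, s = 7 consonants.

7


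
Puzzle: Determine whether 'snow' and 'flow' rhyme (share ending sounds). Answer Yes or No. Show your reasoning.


Rime (stressed vowel + following sounds) of 'snow': -ow = /oʊ/
Rime of 'flow': -ow = /oʊ/
/oʊ/ and /oʊ/ are the same ending sound, so the words rhyme.

Yes


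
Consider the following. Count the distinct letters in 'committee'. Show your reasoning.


Unique letters in 'committee': {c, e, i, m, o, t} = 6 distinct letters.

6


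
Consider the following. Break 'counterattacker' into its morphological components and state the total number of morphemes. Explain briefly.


Step 1: Identify prefix: 'counter' (meaning: against)
Step 2: Identify root: 'attack'
Step 3: Identify suffix(es): 'er'
Decomposition: counter- (prefix: against) + attack (root) + -er (suffix: one who)
Total morphemes: 3

3 morphemes (counter- (prefix: against) + attack (root) + -er (suffix: one who))


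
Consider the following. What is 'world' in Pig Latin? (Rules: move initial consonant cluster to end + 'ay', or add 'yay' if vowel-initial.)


'world': move consonant cluster 'w' to end and add 'ay': 'orldway'.

orldway


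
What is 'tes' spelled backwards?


Reverse 'tes' character by character: 'set'.

set


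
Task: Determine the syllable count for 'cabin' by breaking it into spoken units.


Break 'cabin' into syllables: cab-in -> cab | in = 2 syllables

2 syllables


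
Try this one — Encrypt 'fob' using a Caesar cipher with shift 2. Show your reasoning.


Shift each letter by 2: f -> h, o -> q, b -> d. Result: 'hqd'.

hqd


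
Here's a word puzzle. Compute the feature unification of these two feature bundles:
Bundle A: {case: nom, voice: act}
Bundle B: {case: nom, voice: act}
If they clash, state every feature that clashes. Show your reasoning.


Compare features:
case: A=nom vs B=nom -> unified: nom
voice: A=act vs B=act -> unified: act
No clashes found.

Unified: {case: nom, voice: act}


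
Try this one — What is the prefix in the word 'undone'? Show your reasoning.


The word 'undone' = 'un' (prefix) + 'done' (root). The prefix is 'un'.

un


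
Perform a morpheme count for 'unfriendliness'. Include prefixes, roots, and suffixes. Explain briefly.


Decomposition: un- (prefix) + friend (root) + -ly (suffix) + -ness (suffix) = 4 morpheme(s)

4 morphemes


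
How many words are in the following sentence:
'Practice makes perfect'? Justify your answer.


Split into words: Practice | makes | perfect = 3 words.

3


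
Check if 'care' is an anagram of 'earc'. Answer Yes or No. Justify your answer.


Sorted letters of 'care': 'acer'
Sorted letters of 'earc': 'acer'
They match.

Yes


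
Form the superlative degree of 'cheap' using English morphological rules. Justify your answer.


Apply superlative formation (add -est): 'cheap' -> 'cheapest'.

cheapest


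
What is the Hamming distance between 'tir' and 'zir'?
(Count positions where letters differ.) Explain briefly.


Alignment:
Position 1: 't' vs 'z' = DIFFER
Position 2: 'i' vs 'i' = match
Position 3: 'r' vs 'r' = match
Total differences: 1

1


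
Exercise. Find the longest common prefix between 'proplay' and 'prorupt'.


Compare from the start: 3 characters match: 'pro'. Mismatch at position 4: 'p' vs 'r'.

pro


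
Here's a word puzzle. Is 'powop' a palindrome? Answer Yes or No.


Forward: 'powop'
Reversed: 'powop'
They are identical.

Yes


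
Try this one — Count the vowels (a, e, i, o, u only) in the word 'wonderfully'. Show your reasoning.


Vowels in 'wonderfully': o, e, u = 3 vowels.

3


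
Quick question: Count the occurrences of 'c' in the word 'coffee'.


Letter 'c' in 'coffee': found at position(s) 1 = 1 occurrence(s).

1


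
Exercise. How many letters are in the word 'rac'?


Spell out 'rac' and number each letter: r(1), a(2), c(3). Total: 3 letters.

3


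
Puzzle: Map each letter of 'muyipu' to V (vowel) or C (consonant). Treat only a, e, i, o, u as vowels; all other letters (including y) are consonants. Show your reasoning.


Letter mapping: m = C, u = V, y = C, i = V, p = C, u = V.

CVCVCV


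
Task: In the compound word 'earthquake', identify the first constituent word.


Split 'earthquake' into 'earth' + 'quake'. The first part is 'earth'.

earth


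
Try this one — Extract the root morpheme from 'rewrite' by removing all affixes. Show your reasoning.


Remove prefix 're' from 'rewrite' to get root 'write'.

write


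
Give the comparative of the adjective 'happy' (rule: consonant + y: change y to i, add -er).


Apply comparative formation (consonant + y: change y to i, add -er): 'happy' -> 'happier'.

happier


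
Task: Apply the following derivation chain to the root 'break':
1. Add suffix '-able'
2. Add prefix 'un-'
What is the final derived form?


Step 1: Add suffix '-able' to 'break' = 'breakable'
Step 2: Add prefix 'un-' to 'breakable' = 'unbreakable'

unbreakable


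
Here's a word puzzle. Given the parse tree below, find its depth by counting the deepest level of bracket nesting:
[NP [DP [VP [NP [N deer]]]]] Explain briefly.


Count bracket nesting levels:
'[' at pos 0: depth = 1
'[' at pos 4: depth = 2
'[' at pos 8: depth = 3
'[' at pos 12: depth = 4
'[' at pos 16: depth = 5
Maximum depth reached: 5

5


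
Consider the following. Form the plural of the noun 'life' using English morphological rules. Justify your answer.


Apply rule: Change -fe to -ves. 'life' becomes 'lives'.

lives


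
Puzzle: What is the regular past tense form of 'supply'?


Apply rule: Change -y to -ied. 'supply' becomes 'supplied'.

supplied


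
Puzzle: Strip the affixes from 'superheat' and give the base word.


Remove prefix 'super' from 'superheat' to get root 'heat'.

heat


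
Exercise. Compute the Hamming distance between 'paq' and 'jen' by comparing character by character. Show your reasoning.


Alignment:
Position 1: 'p' vs 'j' = DIFFER
Position 2: 'a' vs 'e' = DIFFER
Position 3: 'q' vs 'n' = DIFFER
Total differences: 3

3


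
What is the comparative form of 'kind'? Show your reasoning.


Apply comparative formation (add -er): 'kind' -> 'kinder'.

kinder


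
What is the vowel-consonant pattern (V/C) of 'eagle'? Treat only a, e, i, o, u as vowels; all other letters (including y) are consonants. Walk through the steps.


Letter mapping: e = V, a = V, g = C, l = C, e = V.

VVCCV


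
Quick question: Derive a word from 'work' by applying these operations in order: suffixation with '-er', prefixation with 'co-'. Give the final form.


Step 1: Add suffix '-er' to 'work' = 'worker'
Step 2: Add prefix 'co-' to 'worker' = 'coworker'

coworker


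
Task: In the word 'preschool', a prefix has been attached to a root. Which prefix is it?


The word 'preschool' = 'pre' (prefix) + 'school' (root). The prefix is 'pre'.

pre


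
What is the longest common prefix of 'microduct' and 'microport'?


Compare from the start: 5 characters match: 'micro'. Mismatch at position 6: 'd' vs 'p'.

micro


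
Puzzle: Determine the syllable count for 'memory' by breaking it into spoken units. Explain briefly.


Break 'memory' into syllables: mem-o-ry -> mem | o | ry = 3 syllables

3 syllables


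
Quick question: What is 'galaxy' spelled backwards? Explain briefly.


Reverse 'galaxy' character by character: 'yxalag'.

yxalag


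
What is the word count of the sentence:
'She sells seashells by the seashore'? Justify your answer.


Split into words: She | sells | seashells | by | the | seashore = 6 words.

6


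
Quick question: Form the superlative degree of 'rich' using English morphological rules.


Apply superlative formation (add -est): 'rich' -> 'richest'.

richest


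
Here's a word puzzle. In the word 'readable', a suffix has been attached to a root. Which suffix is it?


The word 'readable' = 'read' (root) + '-able' (suffix). The suffix is '-able'.

able


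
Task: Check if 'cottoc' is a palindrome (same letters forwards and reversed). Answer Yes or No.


Forward: 'cottoc'
Reversed: 'cottoc'
They are identical.

Yes


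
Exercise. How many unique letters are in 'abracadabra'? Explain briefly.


Unique letters in 'abracadabra': {a, b, c, d, r} = 5 distinct letters.

5


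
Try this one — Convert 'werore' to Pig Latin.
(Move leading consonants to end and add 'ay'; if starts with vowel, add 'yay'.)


'werore': move consonant cluster 'w' to end and add 'ay': 'eroreway'.

eroreway


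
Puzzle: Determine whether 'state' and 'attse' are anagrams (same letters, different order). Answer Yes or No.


Sorted letters of 'state': 'aestt'
Sorted letters of 'attse': 'aestt'
They match.

Yes


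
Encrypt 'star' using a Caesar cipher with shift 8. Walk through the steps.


Shift each letter by 8: s -> a, t -> b, a -> i, r -> z. Result: 'abiz'.

abiz


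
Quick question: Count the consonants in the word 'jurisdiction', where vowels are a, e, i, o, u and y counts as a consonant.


Consonants in 'jurisdiction': j, r, s, d, c, t, n = 7 consonants.

7


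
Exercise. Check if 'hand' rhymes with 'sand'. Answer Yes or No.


Rime (stressed vowel + following sounds) of 'hand': -and = /ænd/
Rime of 'sand': -and = /ænd/
/ænd/ and /ænd/ are the same ending sound, so the words rhyme.

Yes


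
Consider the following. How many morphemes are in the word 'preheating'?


Decomposition: pre- (prefix) + heat (root) + -ing (suffix) = 3 morpheme(s)

3 morphemes


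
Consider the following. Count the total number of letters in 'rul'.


Spell out 'rul' and number each letter: r(1), u(2), l(3). Total: 3 letters.

3


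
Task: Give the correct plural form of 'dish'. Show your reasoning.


Apply rule: Add -es (sibilant/fricative ending). 'dish' becomes 'dishes'.

dishes


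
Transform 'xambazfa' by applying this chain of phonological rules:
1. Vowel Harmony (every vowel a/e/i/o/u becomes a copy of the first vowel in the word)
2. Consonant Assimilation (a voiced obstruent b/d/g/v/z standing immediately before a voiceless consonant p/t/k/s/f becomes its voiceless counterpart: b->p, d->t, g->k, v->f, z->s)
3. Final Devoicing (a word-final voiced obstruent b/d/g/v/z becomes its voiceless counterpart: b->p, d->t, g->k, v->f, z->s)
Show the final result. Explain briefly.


Starting form: 'xambazfa'
Rule 1: Vowel Harmony: all vowels already match. No change.
Rule 2: Consonant Assimilation: voiced obstruent before voiceless consonant becomes voiceless ('zf' -> 'sf'). 'xambazfa' -> 'xambasfa'
Rule 3: Final Devoicing: the word ends in the vowel 'a', not a consonant. No change.
Final form: 'xambasfa'

xambasfa


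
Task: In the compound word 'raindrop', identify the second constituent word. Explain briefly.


Split 'raindrop' into 'rain' + 'drop'. The second part is 'drop'.

drop


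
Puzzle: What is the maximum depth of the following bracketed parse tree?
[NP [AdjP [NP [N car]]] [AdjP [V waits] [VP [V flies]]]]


Count bracket nesting levels:
'[' at pos 0: depth = 1
'[' at pos 4: depth = 2
'[' at pos 10: depth = 3
'[' at pos 14: depth = 4
'[' at pos 24: depth = 2
'[' at pos 30: depth = 3
'[' at pos 40: depth = 3
'[' at pos 44: depth = 4
Maximum depth reached: 4

4


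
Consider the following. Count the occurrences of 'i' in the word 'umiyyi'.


Letter 'i' in 'umiyyi': found at position(s) 3, 6 = 2 occurrence(s).

2


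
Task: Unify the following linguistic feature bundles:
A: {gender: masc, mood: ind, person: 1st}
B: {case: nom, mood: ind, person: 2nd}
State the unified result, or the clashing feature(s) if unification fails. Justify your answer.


Compare features:
case: A=_ vs B=nom -> unified: nom
gender: A=masc vs B=_ -> unified: masc
mood: A=ind vs B=ind -> unified: ind
person: A=1st vs B=2nd -> CLASH
Clash detected on feature 'person' (1st vs 2nd); unification fails.

CLASH on 'person' (1st vs 2nd)


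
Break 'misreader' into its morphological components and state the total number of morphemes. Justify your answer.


Step 1: Identify prefix: 'mis' (meaning: wrongly)
Step 2: Identify root: 'read'
Step 3: Identify suffix(es): 'er'
Decomposition: mis- (prefix: wrongly) + read (root) + -er (suffix: one who)
Total morphemes: 3

3 morphemes (mis- (prefix: wrongly) + read (root) + -er (suffix: one who))


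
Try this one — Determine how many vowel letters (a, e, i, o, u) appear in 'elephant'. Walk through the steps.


Vowels in 'elephant': e, e, a = 3 vowels.

3


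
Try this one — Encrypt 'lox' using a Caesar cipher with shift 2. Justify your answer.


Shift each letter by 2: l -> n, o -> q, x -> z. Result: 'nqz'.

nqz


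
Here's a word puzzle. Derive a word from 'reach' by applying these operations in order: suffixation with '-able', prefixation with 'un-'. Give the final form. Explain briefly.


Step 1: Add suffix '-able' to 'reach' = 'reachable'
Step 2: Add prefix 'un-' to 'reachable' = 'unreachable'

unreachable


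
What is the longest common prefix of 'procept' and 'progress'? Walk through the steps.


Compare from the start: 3 characters match: 'pro'. Mismatch at position 4: 'c' vs 'g'.

pro


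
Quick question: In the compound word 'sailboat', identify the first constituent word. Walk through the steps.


Split 'sailboat' into 'sail' + 'boat'. The first part is 'sail'.

sail


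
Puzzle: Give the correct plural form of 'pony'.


Apply rule: Change -y to -ies (consonant + y). 'pony' becomes 'ponies'.

ponies


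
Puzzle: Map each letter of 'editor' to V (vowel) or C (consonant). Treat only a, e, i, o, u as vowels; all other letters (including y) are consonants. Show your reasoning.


Letter mapping: e = V, d = C, i = V, t = C, o = V, r = C.

VCVCVC


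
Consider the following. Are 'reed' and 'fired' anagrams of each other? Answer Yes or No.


Sorted letters of 'reed': 'deer'
Sorted letters of 'fired': 'defir'
They do not match.

No


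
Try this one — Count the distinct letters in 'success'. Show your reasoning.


Unique letters in 'success': {c, e, s, u} = 4 distinct letters.

4


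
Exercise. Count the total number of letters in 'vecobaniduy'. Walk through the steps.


Spell out 'vecobaniduy' and number each letter: v(1), e(2), c(3), o(4), b(5), a(6), n(7), i(8), d(9), u(10), y(11). Total: 11 letters.

11


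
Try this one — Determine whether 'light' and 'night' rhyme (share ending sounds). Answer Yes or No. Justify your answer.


Rime (stressed vowel + following sounds) of 'light': -ight = /aɪt/
Rime of 'night': -ight = /aɪt/
/aɪt/ and /aɪt/ are the same ending sound, so the words rhyme.

Yes


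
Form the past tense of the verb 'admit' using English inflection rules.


Apply rule: Double final consonant and add -ed. 'admit' becomes 'admitted'.

admitted


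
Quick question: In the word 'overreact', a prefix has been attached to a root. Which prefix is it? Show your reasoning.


The word 'overreact' = 'over' (prefix) + 'react' (root). The prefix is 'over'.

over


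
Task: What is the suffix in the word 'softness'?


The word 'softness' = 'soft' (root) + '-ness' (suffix). The suffix is '-ness'.

ness


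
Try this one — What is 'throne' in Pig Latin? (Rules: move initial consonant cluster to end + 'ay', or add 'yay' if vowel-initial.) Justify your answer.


'throne': move consonant cluster 'thr' to end and add 'ay': 'onethray'.

onethray


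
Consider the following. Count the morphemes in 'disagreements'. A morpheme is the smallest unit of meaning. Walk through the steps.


Decomposition: dis- (prefix) + agree (root) + -ment (suffix) + -s (plural) = 4 morpheme(s)

4 morphemes


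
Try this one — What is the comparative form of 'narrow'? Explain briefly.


Apply comparative formation (add -er): 'narrow' -> 'narrower'.

narrower


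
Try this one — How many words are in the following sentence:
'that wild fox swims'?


Split into words: that | wild | fox | swims = 4 words.

4


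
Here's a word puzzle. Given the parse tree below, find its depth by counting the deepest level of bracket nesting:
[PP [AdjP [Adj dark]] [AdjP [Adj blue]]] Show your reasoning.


Count bracket nesting levels:
'[' at pos 0: depth = 1
'[' at pos 4: depth = 2
'[' at pos 10: depth = 3
'[' at pos 22: depth = 2
'[' at pos 28: depth = 3
Maximum depth reached: 3

3


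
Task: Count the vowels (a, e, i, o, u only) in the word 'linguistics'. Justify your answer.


Vowels in 'linguistics': i, u, i, i = 4 vowels.

4


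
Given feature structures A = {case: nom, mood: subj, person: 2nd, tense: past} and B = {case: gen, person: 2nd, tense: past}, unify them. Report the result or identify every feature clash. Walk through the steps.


Compare features:
case: A=nom vs B=gen -> CLASH
mood: A=subj vs B=_ -> unified: subj
person: A=2nd vs B=2nd -> unified: 2nd
tense: A=past vs B=past -> unified: past
Clash detected on feature 'case' (nom vs gen); unification fails.

CLASH on 'case' (nom vs gen)


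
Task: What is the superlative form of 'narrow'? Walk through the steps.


Apply superlative formation (add -est): 'narrow' -> 'narrowest'.

narrowest


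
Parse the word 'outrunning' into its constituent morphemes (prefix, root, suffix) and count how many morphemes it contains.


Step 1: Identify prefix: 'out' (meaning: surpass)
Step 2: Identify root: 'run'
Step 3: Identify suffix(es): 'ing'
Decomposition: out- (prefix: surpass) + run (root) + -ing (suffix: ongoing action)
Total morphemes: 3

3 morphemes (out- (prefix: surpass) + run (root) + -ing (suffix: ongoing action))


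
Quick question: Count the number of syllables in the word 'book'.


Break 'book' into syllables: book -> book = 1 syllable

1 syllable


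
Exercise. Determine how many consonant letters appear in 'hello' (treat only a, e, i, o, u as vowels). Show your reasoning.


Consonants in 'hello': h, l, l = 3 consonants.

3


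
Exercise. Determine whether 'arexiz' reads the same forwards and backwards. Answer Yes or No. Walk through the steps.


Forward: 'arexiz'
Reversed: 'zixera'
They differ.

No


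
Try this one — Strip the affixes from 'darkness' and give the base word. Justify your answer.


Remove suffix '-ness' from 'darkness' to get root 'dark'.

dark


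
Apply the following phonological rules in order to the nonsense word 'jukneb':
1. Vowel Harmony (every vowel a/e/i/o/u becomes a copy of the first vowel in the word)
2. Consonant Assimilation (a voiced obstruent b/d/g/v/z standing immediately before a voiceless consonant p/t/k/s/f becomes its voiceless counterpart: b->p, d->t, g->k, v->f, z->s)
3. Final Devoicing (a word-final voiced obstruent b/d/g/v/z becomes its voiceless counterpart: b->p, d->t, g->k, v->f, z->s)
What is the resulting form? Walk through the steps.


Starting form: 'jukneb'
Rule 1: Vowel Harmony: all vowels become 'u' (matching first vowel). 'jukneb' -> 'juknub'
Rule 2: Consonant Assimilation: no voiced obstruent (b/d/g/v/z) stands immediately before a voiceless consonant (p/t/k/s/f). No change.
Rule 3: Final Devoicing: word-final voiced obstruent 'b' becomes voiceless 'p'. 'juknub' -> 'juknup'
Final form: 'juknup'

juknup


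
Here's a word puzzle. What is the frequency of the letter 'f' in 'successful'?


Letter 'f' in 'successful': found at position(s) 8 = 1 occurrence(s).

1


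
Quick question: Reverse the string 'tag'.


Reverse 'tag' character by character: 'gat'.

gat


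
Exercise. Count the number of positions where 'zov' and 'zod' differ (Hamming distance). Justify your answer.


Alignment:
Position 1: 'z' vs 'z' = match
Position 2: 'o' vs 'o' = match
Position 3: 'v' vs 'd' = DIFFER
Total differences: 1

1


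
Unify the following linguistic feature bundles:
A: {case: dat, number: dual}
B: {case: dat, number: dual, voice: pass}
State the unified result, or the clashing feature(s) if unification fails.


Compare features:
case: A=dat vs B=dat -> unified: dat
number: A=dual vs B=dual -> unified: dual
voice: A=_ vs B=pass -> unified: pass
No clashes found.

Unified: {case: dat, number: dual, voice: pass}


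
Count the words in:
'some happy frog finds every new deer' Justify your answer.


Split into words: some | happy | frog | finds | every | new | deer = 7 words.

7


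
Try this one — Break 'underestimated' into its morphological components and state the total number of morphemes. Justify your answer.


Step 1: Identify prefix: 'under' (meaning: beneath/insufficient)
Step 2: Identify root: 'estimate'
Step 3: Identify suffix(es): 'ed'
Decomposition: under- (prefix: beneath/insufficient) + estimate (root) + -ed (suffix: past)
Total morphemes: 3

3 morphemes (under- (prefix: beneath/insufficient) + estimate (root) + -ed (suffix: past))


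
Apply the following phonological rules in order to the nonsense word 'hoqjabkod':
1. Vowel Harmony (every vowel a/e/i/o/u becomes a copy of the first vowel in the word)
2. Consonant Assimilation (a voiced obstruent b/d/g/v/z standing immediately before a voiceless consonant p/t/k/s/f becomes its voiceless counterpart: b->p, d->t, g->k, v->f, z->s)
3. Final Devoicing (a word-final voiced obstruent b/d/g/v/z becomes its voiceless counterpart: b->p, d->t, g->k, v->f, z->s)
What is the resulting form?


Starting form: 'hoqjabkod'
Rule 1: Vowel Harmony: all vowels become 'o' (matching first vowel). 'hoqjabkod' -> 'hoqjobkod'
Rule 2: Consonant Assimilation: voiced obstruent before voiceless consonant becomes voiceless ('bk' -> 'pk'). 'hoqjobkod' -> 'hoqjopkod'
Rule 3: Final Devoicing: word-final voiced obstruent 'd' becomes voiceless 't'. 'hoqjopkod' -> 'hoqjopkot'
Final form: 'hoqjopkot'

hoqjopkot


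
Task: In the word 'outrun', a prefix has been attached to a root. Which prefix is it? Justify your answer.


The word 'outrun' = 'out' (prefix) + 'run' (root). The prefix is 'out'.

out


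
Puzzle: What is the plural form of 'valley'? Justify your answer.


Apply rule: Add -s. 'valley' becomes 'valleys'.

valleys


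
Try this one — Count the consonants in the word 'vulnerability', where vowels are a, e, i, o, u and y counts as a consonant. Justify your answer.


Consonants in 'vulnerability': v, l, n, r, b, l, t, y = 8 consonants.

8


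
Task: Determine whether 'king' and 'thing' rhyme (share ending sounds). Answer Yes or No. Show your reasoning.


Rime (stressed vowel + following sounds) of 'king': -ing = /ɪŋ/
Rime of 'thing': -ing = /ɪŋ/
/ɪŋ/ and /ɪŋ/ are the same ending sound, so the words rhyme.

Yes


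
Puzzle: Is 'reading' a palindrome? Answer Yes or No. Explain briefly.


Forward: 'reading'
Reversed: 'gnidaer'
They differ.

No


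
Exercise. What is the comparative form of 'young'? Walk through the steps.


Apply comparative formation (add -er): 'young' -> 'younger'.

younger


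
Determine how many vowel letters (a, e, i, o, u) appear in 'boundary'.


Vowels in 'boundary': o, u, a = 3 vowels.

3


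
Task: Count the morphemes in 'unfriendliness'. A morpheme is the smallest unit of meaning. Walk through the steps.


Decomposition: un- (prefix) + friend (root) + -ly (suffix) + -ness (suffix) = 4 morpheme(s)

4 morphemes


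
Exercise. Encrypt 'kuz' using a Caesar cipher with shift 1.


Shift each letter by 1: k -> l, u -> v, z -> a. Result: 'lva'.

lva


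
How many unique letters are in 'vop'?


Unique letters in 'vop': {o, p, v} = 3 distinct letters.

3


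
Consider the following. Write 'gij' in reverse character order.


Reverse 'gij' character by character: 'jig'.

jig


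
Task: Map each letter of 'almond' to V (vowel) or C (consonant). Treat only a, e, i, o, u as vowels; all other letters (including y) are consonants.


Letter mapping: a = V, l = C, m = C, o = V, n = C, d = C.

VCCVCC


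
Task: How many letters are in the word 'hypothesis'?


Spell out 'hypothesis' and number each letter: h(1), y(2), p(3), o(4), t(5), h(6), e(7), s(8), i(9), s(10). Total: 10 letters.

10


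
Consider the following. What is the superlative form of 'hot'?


Apply superlative formation (double final consonant, add -est): 'hot' -> 'hottest'.

hottest


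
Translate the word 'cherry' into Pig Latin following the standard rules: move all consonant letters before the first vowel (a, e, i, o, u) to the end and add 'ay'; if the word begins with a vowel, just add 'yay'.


'cherry': move consonant cluster 'ch' to end and add 'ay': 'errychay'.

errychay


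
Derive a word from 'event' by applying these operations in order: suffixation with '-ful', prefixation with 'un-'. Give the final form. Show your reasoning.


Step 1: Add suffix '-ful' to 'event' = 'eventful'
Step 2: Add prefix 'un-' to 'eventful' = 'uneventful'

uneventful


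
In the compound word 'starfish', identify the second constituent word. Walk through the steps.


Split 'starfish' into 'star' + 'fish'. The second part is 'fish'.

fish


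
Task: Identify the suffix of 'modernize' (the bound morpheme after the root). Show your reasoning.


The word 'modernize' = 'modern' (root) + '-ize' (suffix). The suffix is '-ize'.

ize


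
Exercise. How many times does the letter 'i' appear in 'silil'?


Letter 'i' in 'silil': found at position(s) 2, 4 = 2 occurrence(s).

2


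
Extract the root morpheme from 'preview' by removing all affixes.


Remove prefix 'pre' from 'preview' to get root 'view'.

view


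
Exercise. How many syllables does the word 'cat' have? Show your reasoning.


Break 'cat' into syllables: cat -> cat = 1 syllable

1 syllable


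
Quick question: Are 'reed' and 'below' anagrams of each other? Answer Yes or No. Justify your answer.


Sorted letters of 'reed': 'deer'
Sorted letters of 'below': 'below'
They do not match.

No


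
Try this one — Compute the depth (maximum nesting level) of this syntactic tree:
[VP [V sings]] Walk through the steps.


Count bracket nesting levels:
'[' at pos 0: depth = 1
'[' at pos 4: depth = 2
Maximum depth reached: 2

2


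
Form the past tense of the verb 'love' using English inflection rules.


Apply rule: Add -d (word ends in -e). 'love' becomes 'loved'.

loved


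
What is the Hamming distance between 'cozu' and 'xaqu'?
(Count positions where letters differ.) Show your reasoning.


Alignment:
Position 1: 'c' vs 'x' = DIFFER
Position 2: 'o' vs 'a' = DIFFER
Position 3: 'z' vs 'q' = DIFFER
Position 4: 'u' vs 'u' = match
Total differences: 3

3


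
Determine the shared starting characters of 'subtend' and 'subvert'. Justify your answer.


Compare from the start: 3 characters match: 'sub'. Mismatch at position 4: 't' vs 'v'.

sub


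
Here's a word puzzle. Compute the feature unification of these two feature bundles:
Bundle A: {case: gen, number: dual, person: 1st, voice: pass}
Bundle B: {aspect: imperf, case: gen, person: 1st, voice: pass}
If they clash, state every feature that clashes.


Compare features:
aspect: A=_ vs B=imperf -> unified: imperf
case: A=gen vs B=gen -> unified: gen
number: A=dual vs B=_ -> unified: dual
person: A=1st vs B=1st -> unified: 1st
voice: A=pass vs B=pass -> unified: pass
No clashes found.

Unified: {aspect: imperf, case: gen, number: dual, person: 1st, voice: pass}


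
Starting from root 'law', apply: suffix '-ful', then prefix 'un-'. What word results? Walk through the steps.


Step 1: Add suffix '-ful' to 'law' = 'lawful'
Step 2: Add prefix 'un-' to 'lawful' = 'unlawful'

unlawful


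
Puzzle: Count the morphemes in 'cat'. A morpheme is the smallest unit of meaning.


Decomposition: cat (free morpheme) = 1 morpheme(s)

1 morphemes


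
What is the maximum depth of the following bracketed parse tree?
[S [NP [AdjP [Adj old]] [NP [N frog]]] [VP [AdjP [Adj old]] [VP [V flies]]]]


Count bracket nesting levels:
'[' at pos 0: depth = 1
'[' at pos 3: depth = 2
'[' at pos 7: depth = 3
'[' at pos 13: depth = 4
'[' at pos 24: depth = 3
'[' at pos 28: depth = 4
'[' at pos 39: depth = 2
'[' at pos 43: depth = 3
'[' at pos 49: depth = 4
'[' at pos 60: depth = 3
'[' at pos 64: depth = 4
Maximum depth reached: 4

4


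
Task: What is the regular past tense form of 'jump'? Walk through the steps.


Apply rule: Add -ed. 'jump' becomes 'jumped'.

jumped


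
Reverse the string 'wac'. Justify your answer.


Reverse 'wac' character by character: 'caw'.

caw


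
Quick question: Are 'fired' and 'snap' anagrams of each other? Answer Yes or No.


Sorted letters of 'fired': 'defir'
Sorted letters of 'snap': 'anps'
They do not match.

No


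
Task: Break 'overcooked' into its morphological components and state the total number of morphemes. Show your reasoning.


Step 1: Identify prefix: 'over' (meaning: excessively)
Step 2: Identify root: 'cook'
Step 3: Identify suffix(es): 'ed'
Decomposition: over- (prefix: excessively) + cook (root) + -ed (suffix: past)
Total morphemes: 3

3 morphemes (over- (prefix: excessively) + cook (root) + -ed (suffix: past))


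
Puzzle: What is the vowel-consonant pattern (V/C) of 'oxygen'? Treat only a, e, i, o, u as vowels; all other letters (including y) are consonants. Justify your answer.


Letter mapping: o = V, x = C, y = C, g = C, e = V, n = C.

VCCCVC


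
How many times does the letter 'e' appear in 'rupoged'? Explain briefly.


Letter 'e' in 'rupoged': found at position(s) 6 = 1 occurrence(s).

1


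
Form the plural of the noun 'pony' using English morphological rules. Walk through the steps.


Apply rule: Change -y to -ies (consonant + y). 'pony' becomes 'ponies'.

ponies


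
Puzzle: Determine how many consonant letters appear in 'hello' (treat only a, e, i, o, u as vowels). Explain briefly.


Consonants in 'hello': h, l, l = 3 consonants.

3


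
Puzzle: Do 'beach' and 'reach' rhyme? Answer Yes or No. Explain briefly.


Rime (stressed vowel + following sounds) of 'beach': -each = /iːtʃ/
Rime of 'reach': -each = /iːtʃ/
/iːtʃ/ and /iːtʃ/ are the same ending sound, so the words rhyme.

Yes


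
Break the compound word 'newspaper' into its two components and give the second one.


Split 'newspaper' into 'news' + 'paper'. The second part is 'paper'.

paper


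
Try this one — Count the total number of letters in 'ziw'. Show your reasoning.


Spell out 'ziw' and number each letter: z(1), i(2), w(3). Total: 3 letters.

3


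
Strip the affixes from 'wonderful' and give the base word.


Remove suffix '-ful' from 'wonderful' to get root 'wonder'.

wonder


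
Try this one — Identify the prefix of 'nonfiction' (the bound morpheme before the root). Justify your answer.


The word 'nonfiction' = 'non' (prefix) + 'fiction' (root). The prefix is 'non'.

non


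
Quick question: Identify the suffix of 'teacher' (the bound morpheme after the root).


The word 'teacher' = 'teach' (root) + '-er' (suffix). The suffix is '-er'.

er


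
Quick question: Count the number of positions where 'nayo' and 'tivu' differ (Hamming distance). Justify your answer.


Alignment:
Position 1: 'n' vs 't' = DIFFER
Position 2: 'a' vs 'i' = DIFFER
Position 3: 'y' vs 'v' = DIFFER
Position 4: 'o' vs 'u' = DIFFER
Total differences: 4

4


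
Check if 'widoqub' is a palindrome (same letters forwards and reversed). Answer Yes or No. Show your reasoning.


Forward: 'widoqub'
Reversed: 'buqodiw'
They differ.

No


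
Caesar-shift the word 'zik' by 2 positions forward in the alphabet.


Shift each letter by 2: z -> b, i -> k, k -> m. Result: 'bkm'.

bkm


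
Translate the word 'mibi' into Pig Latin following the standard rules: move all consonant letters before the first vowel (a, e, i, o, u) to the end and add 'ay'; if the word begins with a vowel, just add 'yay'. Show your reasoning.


'mibi': move consonant cluster 'm' to end and add 'ay': 'ibimay'.

ibimay


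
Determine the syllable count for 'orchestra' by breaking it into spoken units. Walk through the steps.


Break 'orchestra' into syllables: or-ches-tra -> or | ches | tra = 3 syllables

3 syllables


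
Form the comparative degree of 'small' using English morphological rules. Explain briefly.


Apply comparative formation (add -er): 'small' -> 'smaller'.

smaller


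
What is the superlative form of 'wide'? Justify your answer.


Apply superlative formation (ends in e: add -st): 'wide' -> 'widest'.

widest


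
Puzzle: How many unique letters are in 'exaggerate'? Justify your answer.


Unique letters in 'exaggerate': {a, e, g, r, t, x} = 6 distinct letters.

6


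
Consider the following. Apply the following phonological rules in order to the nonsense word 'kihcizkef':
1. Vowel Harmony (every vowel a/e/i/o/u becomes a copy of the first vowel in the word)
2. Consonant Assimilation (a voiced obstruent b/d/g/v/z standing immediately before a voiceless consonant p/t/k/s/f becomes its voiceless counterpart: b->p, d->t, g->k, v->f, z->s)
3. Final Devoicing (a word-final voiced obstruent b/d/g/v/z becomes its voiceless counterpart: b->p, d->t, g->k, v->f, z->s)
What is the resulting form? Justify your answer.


Starting form: 'kihcizkef'
Rule 1: Vowel Harmony: all vowels become 'i' (matching first vowel). 'kihcizkef' -> 'kihcizkif'
Rule 2: Consonant Assimilation: voiced obstruent before voiceless consonant becomes voiceless ('zk' -> 'sk'). 'kihcizkif' -> 'kihciskif'
Rule 3: Final Devoicing: final consonant 'f' is not one of the voiced obstruents b/d/g/v/z. No change.
Final form: 'kihciskif'

kihciskif
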